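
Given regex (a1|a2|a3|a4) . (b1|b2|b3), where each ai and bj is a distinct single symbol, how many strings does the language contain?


First group: 4 alternatives
Second group: 3 alternatives
Concatenation: each choice from group 1 pairs with each from group 2
Total = 4 x 3 = 12

12


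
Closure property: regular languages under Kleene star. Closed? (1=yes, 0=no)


Regular languages are closed under:
- Union (DFA product construction)
- Intersection (DFA product construction)
- Complement (swap accept/reject states)
- Concatenation (NFA construction)
- Kleene star (NFA construction)
Kleene star is in this list
Therefore: closed

1


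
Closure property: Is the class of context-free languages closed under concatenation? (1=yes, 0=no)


CFL closure properties:
  Closed under: union, concatenation, Kleene star
  NOT closed under: intersection, complement
Operation 'concatenation' is in closed list -> Yes (closed)

1


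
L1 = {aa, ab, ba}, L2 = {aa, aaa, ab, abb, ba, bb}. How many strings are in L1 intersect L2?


L1 = {aa, ab, ba}
L2 = {aa, aaa, ab, abb, ba, bb}
Checking each string in L1 against L2:
  'aa': in L2? Yes
  'ab': in L2? Yes
  'ba': in L2? Yes
Intersection = {aa, ab, ba}
|L1 ∩ L2| = 3

3


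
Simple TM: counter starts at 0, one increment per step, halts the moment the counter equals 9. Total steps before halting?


Counter starts at 0. Counting sequence:
  Step 1: counter = 1
  Step 2: counter = 2
  Step 3: counter = 3
  Step 4: counter = 4
  Step 5: counter = 5
  Step 6: counter = 6
  ...
  Step 9: counter = 9
Counter reached 9 -> halt
Total steps = 9

9


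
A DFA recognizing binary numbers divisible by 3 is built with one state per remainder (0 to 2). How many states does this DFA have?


Divisibility by 3 is tracked via the remainder mod 3: 0, 1, ..., 2
The construction assigns one state to each remainder
Number of remainders = 3

3


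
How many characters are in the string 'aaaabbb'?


String: 'aaaabbb'
Counting characters:
  'a' appears 4 time(s)
  'b' appears 3 time(s)
Total length = 4 + 3 = 7

7


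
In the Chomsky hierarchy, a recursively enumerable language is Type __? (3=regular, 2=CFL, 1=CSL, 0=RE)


Chomsky hierarchy levels:
  Type 3: Regular (DFA/NFA/regex)
  Type 2: Context-free (PDA)
  Type 1: Context-sensitive
  Type 0: Recursively enumerable (TM)
'recursively enumerable' corresponds to Type 0

0


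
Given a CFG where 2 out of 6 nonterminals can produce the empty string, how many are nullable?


Nonterminals: {S, A, B, C, D, E}
A nonterminal is nullable if it can derive epsilon
Counting nullable nonterminals: 2
Total nullable = 2

2


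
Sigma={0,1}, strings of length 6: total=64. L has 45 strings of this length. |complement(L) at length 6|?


Alphabet: {0,1}
String length: 6
Total strings of length 6 = 2^6 = 64
Strings in L = 45
Complement = total - |L|
= 64 - 45
= 19

19


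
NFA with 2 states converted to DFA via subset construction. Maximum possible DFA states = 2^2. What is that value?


NFA has 2 states
Subset construction: each DFA state = subset of NFA states
Maximum subsets = 2^2
2^2 = 4

4


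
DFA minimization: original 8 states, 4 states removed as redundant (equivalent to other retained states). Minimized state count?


Original DFA: 8 states
Redundant states removed: 4
Minimized states = original - removed
= 8 - 4
= 4

4


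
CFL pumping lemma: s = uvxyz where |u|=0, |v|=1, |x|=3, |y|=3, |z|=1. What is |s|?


|s| = |u| + |v| + |x| + |y| + |z|
= 0 + 1 + 3 + 3 + 1
= 1 + 3 + 4
= 4 + 4
= 8

8


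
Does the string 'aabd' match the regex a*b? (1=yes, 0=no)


Pattern: a*b
String: 'aabd'
Pattern requires: zero or more 'a's followed by exactly one 'b'
Found 2 leading 'a's
Remaining: 'bd'
Remaining is not 'b' -> no match
Result: 0

0


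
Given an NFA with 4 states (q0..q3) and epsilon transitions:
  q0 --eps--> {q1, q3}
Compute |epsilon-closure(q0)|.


Starting from q0
Initialize closure = {q0}
Follow epsilon from q0 -> add q1
Follow epsilon from q0 -> add q3
Final closure: {q0, q1, q3}
Size = 3

3


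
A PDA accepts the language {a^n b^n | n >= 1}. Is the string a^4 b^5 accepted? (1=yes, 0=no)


Language requires equal numbers of a's and b's
PDA pushes for each 'a', pops for each 'b'
Number of a's = 4
Number of b's = 5
4 != 5 -> Reject

0


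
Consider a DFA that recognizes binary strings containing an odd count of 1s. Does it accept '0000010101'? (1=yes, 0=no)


DFA has 2 states: q_even (start, accept=no) and q_odd
Processing string '0000010101' character by character:
  Position 0: read '0', 1-count=0 -> q_even (no change)
  Position 1: read '0', 1-count=0 -> q_even (no change)
  Position 2: read '0', 1-count=0 -> q_even (no change)
  Position 3: read '0', 1-count=0 -> q_even (no change)
  Position 4: read '0', 1-count=0 -> q_even (no change)
  Position 5: read '1', 1-count=1 -> q_odd
  Position 6: read '0', 1-count=1 -> q_odd (no change)
  Position 7: read '1', 1-count=2 -> q_even
  Position 8: read '0', 1-count=2 -> q_even (no change)
  Position 9: read '1', 1-count=3 -> q_odd
Final state: q_odd, total 1s = 3 (odd); the DFA requires an odd count -> accept

1


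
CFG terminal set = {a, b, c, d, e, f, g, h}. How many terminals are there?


Terminal symbols: a, b, c, d, e, f, g, h
Counting each: a (#1), b (#2), c (#3), d (#4), e (#5), f (#6), g (#7), h (#8)
Total = 8

8


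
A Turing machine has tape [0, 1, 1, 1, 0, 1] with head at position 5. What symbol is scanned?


Tape: [0, 1, 1, 1, 0, 1]
Positions: 0 1 2 3 4 5
Values:    0 1 1 1 0 1
Head at position 5
tape[5] = 1

1


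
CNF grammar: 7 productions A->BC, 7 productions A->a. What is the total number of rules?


CNF allows two rule forms:
  A -> BC (binary): 7 rules
  A -> a (terminal): 7 rules
Total = 7 + 7 = 14

14


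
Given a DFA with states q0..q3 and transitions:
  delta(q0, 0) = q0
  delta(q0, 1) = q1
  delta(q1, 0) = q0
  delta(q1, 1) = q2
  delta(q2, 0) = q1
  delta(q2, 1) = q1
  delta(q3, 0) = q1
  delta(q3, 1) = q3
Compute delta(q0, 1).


Looking up transition function:
delta(q0, 1) in the table
Row: q0, Column: 1
Result: q1

q1


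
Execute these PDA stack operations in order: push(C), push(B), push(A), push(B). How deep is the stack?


Tracing stack operations:
  push(C) -> stack = [C], depth=1
  push(B) -> stack = [C,B], depth=2
  push(A) -> stack = [C,B,A], depth=3
  push(B) -> stack = [C,B,A,B], depth=4
Final depth = 4

4


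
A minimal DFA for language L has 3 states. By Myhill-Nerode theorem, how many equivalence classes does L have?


Myhill-Nerode theorem:
Number of equivalence classes = number of states in minimal DFA
Minimal DFA states = 3
Therefore equivalence classes = 3

3


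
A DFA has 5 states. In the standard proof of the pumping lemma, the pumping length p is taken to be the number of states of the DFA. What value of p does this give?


Pumping lemma for regular languages (standard proof):
Take p = |Q|, the number of DFA states.
Any string of length >= |Q| passes through |Q|+1 states while reading its first |Q| symbols,
so by pigeonhole some state repeats, giving the loop that can be pumped.
Here |Q| = 5
Therefore the proof uses p = 5

5


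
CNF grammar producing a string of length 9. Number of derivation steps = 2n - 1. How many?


Chomsky Normal Form derivation:
String length n = 9
Each step either:
  - Splits a nonterminal into two (n-1 such steps)
  - Converts a nonterminal to terminal (n such steps)
Total = (n-1) + n = 2n - 1
= 2(9) - 1
= 18 - 1
= 17

17


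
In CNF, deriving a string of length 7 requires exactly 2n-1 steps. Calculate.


Chomsky Normal Form derivation:
String length n = 7
Each step either:
  - Splits a nonterminal into two (n-1 such steps)
  - Converts a nonterminal to terminal (n such steps)
Total = (n-1) + n = 2n - 1
= 2(7) - 1
= 14 - 1
= 13

13


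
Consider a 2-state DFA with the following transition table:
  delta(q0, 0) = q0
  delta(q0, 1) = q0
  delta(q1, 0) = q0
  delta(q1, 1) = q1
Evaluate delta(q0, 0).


Looking up transition function:
delta(q0, 0) in the table
Row: q0, Column: 0
Result: q0

q0


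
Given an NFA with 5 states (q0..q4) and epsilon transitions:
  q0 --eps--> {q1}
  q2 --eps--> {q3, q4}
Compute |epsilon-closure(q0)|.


Starting from q0
Initialize closure = {q0}
Follow epsilon from q0 -> add q1
Final closure: {q0, q1}
Size = 2

2


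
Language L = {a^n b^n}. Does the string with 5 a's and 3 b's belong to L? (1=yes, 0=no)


Language requires equal numbers of a's and b's
PDA pushes for each 'a', pops for each 'b'
Number of a's = 5
Number of b's = 3
5 != 3 -> Reject

0


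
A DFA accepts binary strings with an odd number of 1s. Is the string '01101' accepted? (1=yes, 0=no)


DFA has 2 states: q_even (start, accept=no) and q_odd
Processing string '01101' character by character:
  Position 0: read '0', 1-count=0 -> q_even (no change)
  Position 1: read '1', 1-count=1 -> q_odd
  Position 2: read '1', 1-count=2 -> q_even
  Position 3: read '0', 1-count=2 -> q_even (no change)
  Position 4: read '1', 1-count=3 -> q_odd
Final state: q_odd, total 1s = 3 (odd); the DFA requires an odd count -> accept

1


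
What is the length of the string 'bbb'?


String: 'bbb'
Counting characters:
  'b' appears 3 time(s)
Total length = 0 + 3 = 3

3


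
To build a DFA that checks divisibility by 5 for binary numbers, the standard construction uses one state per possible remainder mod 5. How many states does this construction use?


Divisibility by 5 is tracked via the remainder mod 5: 0, 1, ..., 4
The construction assigns one state to each remainder
Number of remainders = 5

5


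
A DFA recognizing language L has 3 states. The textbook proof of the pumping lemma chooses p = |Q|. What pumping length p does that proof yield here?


Pumping lemma for regular languages (standard proof):
Take p = |Q|, the number of DFA states.
Any string of length >= |Q| passes through |Q|+1 states while reading its first |Q| symbols,
so by pigeonhole some state repeats, giving the loop that can be pumped.
Here |Q| = 3
Therefore the proof uses p = 3

3


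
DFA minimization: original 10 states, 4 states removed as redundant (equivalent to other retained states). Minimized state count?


Original DFA: 10 states
Redundant states removed: 4
Minimized states = original - removed
= 10 - 4
= 6

6


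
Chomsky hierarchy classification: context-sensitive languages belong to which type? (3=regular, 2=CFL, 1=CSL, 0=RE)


Chomsky hierarchy levels:
  Type 3: Regular (DFA/NFA/regex)
  Type 2: Context-free (PDA)
  Type 1: Context-sensitive
  Type 0: Recursively enumerable (TM)
'context-sensitive' corresponds to Type 1

1


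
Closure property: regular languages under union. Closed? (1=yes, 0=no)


Regular languages are closed under:
- Union (DFA product construction)
- Intersection (DFA product construction)
- Complement (swap accept/reject states)
- Concatenation (NFA construction)
- Kleene star (NFA construction)
union is in this list
Therefore: closed

1


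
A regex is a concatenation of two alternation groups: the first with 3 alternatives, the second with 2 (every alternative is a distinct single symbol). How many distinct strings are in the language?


First group: 3 alternatives
Second group: 2 alternatives
Concatenation: each choice from group 1 pairs with each from group 2
Total = 3 x 2 = 6

6


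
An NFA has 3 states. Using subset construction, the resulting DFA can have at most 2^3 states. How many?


NFA has 3 states
Subset construction: each DFA state = subset of NFA states
Maximum subsets = 2^3
2^3 = 8

8


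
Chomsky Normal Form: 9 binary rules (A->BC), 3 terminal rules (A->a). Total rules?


CNF allows two rule forms:
  A -> BC (binary): 9 rules
  A -> a (terminal): 3 rules
Total = 9 + 3 = 12

12


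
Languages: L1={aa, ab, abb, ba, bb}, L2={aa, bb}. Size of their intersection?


L1 = {aa, ab, abb, ba, bb}
L2 = {aa, bb}
Checking each string in L1 against L2:
  'aa': in L2? Yes
  'ab': in L2? No
  'abb': in L2? No
  'ba': in L2? No
  'bb': in L2? Yes
Intersection = {aa, bb}
|L1 ∩ L2| = 2

2


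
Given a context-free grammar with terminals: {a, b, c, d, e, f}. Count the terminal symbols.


Terminal symbols: a, b, c, d, e, f
Counting each: a (#1), b (#2), c (#3), d (#4), e (#5), f (#6)
Total = 6

6


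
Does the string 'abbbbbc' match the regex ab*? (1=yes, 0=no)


Pattern: ab*
String: 'abbbbbc'
Pattern requires: exactly one 'a' followed by zero or more 'b's
First char is 'a' -> OK
Rest 'bbbbbc': all b's? No
Result: 0

0


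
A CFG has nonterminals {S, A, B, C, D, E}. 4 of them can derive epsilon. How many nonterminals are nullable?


Nonterminals: {S, A, B, C, D, E}
A nonterminal is nullable if it can derive epsilon
Counting nullable nonterminals: 4
Total nullable = 4

4


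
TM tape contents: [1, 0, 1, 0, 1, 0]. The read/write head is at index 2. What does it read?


Tape: [1, 0, 1, 0, 1, 0]
Positions: 0 1 2 3 4 5
Values:    1 0 1 0 1 0
Head at position 2
tape[2] = 1

1


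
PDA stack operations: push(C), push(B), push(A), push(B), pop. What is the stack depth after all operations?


Tracing stack operations:
  push(C) -> stack = [C], depth=1
  push(B) -> stack = [C,B], depth=2
  push(A) -> stack = [C,B,A], depth=3
  push(B) -> stack = [C,B,A,B], depth=4
  pop -> removed B, stack = [C,B,A], depth=3
Final depth = 3

3


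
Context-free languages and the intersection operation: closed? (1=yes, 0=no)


CFL closure properties:
  Closed under: union, concatenation, Kleene star
  NOT closed under: intersection, complement
Operation 'intersection' is in not-closed list -> No (not closed)

0


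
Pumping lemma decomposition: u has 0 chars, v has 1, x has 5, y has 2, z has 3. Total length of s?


|s| = |u| + |v| + |x| + |y| + |z|
= 0 + 1 + 5 + 2 + 3
= 1 + 5 + 5
= 6 + 5
= 11

11


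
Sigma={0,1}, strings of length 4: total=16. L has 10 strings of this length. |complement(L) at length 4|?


Alphabet: {0,1}
String length: 4
Total strings of length 4 = 2^4 = 16
Strings in L = 10
Complement = total - |L|
= 16 - 10
= 6

6


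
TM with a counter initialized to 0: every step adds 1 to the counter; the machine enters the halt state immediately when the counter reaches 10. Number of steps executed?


Counter starts at 0. Counting sequence:
  Step 1: counter = 1
  Step 2: counter = 2
  Step 3: counter = 3
  Step 4: counter = 4
  Step 5: counter = 5
  Step 6: counter = 6
  ...
  Step 10: counter = 10
Counter reached 10 -> halt
Total steps = 10

10


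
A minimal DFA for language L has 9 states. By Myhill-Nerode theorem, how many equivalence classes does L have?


Myhill-Nerode theorem:
Number of equivalence classes = number of states in minimal DFA
Minimal DFA states = 9
Therefore equivalence classes = 9

9


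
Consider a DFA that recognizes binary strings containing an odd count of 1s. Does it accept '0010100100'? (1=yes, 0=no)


DFA has 2 states: q_even (start, accept=no) and q_odd
Processing string '0010100100' character by character:
  Position 0: read '0', 1-count=0 -> q_even (no change)
  Position 1: read '0', 1-count=0 -> q_even (no change)
  Position 2: read '1', 1-count=1 -> q_odd
  Position 3: read '0', 1-count=1 -> q_odd (no change)
  Position 4: read '1', 1-count=2 -> q_even
  Position 5: read '0', 1-count=2 -> q_even (no change)
  Position 6: read '0', 1-count=2 -> q_even (no change)
  Position 7: read '1', 1-count=3 -> q_odd
  Position 8: read '0', 1-count=3 -> q_odd (no change)
  Position 9: read '0', 1-count=3 -> q_odd (no change)
Final state: q_odd, total 1s = 3 (odd); the DFA requires an odd count -> accept

1


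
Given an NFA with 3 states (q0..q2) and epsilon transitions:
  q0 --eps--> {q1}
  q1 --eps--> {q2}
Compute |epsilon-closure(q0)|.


Starting from q0
Initialize closure = {q0}
Follow epsilon from q0 -> add q1
Follow epsilon from q1 -> add q2
Final closure: {q0, q1, q2}
Size = 3

3


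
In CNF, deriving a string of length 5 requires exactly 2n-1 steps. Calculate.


Chomsky Normal Form derivation:
String length n = 5
Each step either:
  - Splits a nonterminal into two (n-1 such steps)
  - Converts a nonterminal to terminal (n such steps)
Total = (n-1) + n = 2n - 1
= 2(5) - 1
= 10 - 1
= 9

9


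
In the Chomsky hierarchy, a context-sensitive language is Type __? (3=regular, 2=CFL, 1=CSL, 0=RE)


Chomsky hierarchy levels:
  Type 3: Regular (DFA/NFA/regex)
  Type 2: Context-free (PDA)
  Type 1: Context-sensitive
  Type 0: Recursively enumerable (TM)
'context-sensitive' corresponds to Type 1

1


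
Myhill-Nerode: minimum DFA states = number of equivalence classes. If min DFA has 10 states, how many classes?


Myhill-Nerode theorem:
Number of equivalence classes = number of states in minimal DFA
Minimal DFA states = 10
Therefore equivalence classes = 10

10


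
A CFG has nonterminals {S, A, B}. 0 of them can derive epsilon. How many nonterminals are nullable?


Nonterminals: {S, A, B}
A nonterminal is nullable if it can derive epsilon
Counting nullable nonterminals: 0
Total nullable = 0

0


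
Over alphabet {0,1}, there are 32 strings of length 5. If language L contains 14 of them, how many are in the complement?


Alphabet: {0,1}
String length: 5
Total strings of length 5 = 2^5 = 32
Strings in L = 14
Complement = total - |L|
= 32 - 14
= 18

18


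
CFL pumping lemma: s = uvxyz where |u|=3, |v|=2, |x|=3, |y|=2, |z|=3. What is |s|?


|s| = |u| + |v| + |x| + |y| + |z|
= 3 + 2 + 3 + 2 + 3
= 5 + 3 + 5
= 8 + 5
= 13

13


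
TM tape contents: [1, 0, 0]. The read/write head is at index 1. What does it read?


Tape: [1, 0, 0]
Positions: 0 1 2
Values:    1 0 0
Head at position 1
tape[1] = 0

0


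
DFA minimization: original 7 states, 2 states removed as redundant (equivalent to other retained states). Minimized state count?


Original DFA: 7 states
Redundant states removed: 2
Minimized states = original - removed
= 7 - 2
= 5

5


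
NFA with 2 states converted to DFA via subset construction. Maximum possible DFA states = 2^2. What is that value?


NFA has 2 states
Subset construction: each DFA state = subset of NFA states
Maximum subsets = 2^2
2^2 = 4

4


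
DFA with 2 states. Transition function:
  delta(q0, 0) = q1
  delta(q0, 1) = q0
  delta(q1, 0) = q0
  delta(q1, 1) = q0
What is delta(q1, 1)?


Looking up transition function:
delta(q1, 1) in the table
Row: q1, Column: 1
Result: q0

q0


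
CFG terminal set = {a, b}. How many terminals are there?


Terminal symbols: a, b
Counting each: a (#1), b (#2)
Total = 2

2


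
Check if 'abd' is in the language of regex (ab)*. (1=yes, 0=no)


Pattern: (ab)*
String: 'abd'
Pattern requires: zero or more repetitions of 'ab'
Length 3 is odd -> cannot be (ab)* -> no match
Result: 0

0


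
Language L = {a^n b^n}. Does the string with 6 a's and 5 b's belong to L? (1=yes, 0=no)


Language requires equal numbers of a's and b's
PDA pushes for each 'a', pops for each 'b'
Number of a's = 6
Number of b's = 5
6 != 5 -> Reject

0


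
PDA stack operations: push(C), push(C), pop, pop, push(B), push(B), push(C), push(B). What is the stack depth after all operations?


Tracing stack operations:
  push(C) -> stack = [C], depth=1
  push(C) -> stack = [C,C], depth=2
  pop -> removed C, stack = [C], depth=1
  pop -> removed C, stack = [], depth=0
  push(B) -> stack = [B], depth=1
  push(B) -> stack = [B,B], depth=2
  push(C) -> stack = [B,B,C], depth=3
  push(B) -> stack = [B,B,C,B], depth=4
Final depth = 4

4


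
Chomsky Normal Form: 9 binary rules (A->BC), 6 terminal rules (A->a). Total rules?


CNF allows two rule forms:
  A -> BC (binary): 9 rules
  A -> a (terminal): 6 rules
Total = 9 + 6 = 15

15


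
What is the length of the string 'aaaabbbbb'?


String: 'aaaabbbbb'
Counting characters:
  'a' appears 4 time(s)
  'b' appears 5 time(s)
Total length = 4 + 5 = 9

9


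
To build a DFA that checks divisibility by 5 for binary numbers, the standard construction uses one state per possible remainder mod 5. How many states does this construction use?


Divisibility by 5 is tracked via the remainder mod 5: 0, 1, ..., 4
The construction assigns one state to each remainder
Number of remainders = 5

5


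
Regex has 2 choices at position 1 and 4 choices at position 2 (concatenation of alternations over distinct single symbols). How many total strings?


First group: 2 alternatives
Second group: 4 alternatives
Concatenation: each choice from group 1 pairs with each from group 2
Total = 2 x 4 = 8

8


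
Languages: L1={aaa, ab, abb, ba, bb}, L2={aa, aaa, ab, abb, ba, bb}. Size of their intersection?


L1 = {aaa, ab, abb, ba, bb}
L2 = {aa, aaa, ab, abb, ba, bb}
Checking each string in L1 against L2:
  'aaa': in L2? Yes
  'ab': in L2? Yes
  'abb': in L2? Yes
  'ba': in L2? Yes
  'bb': in L2? Yes
Intersection = {aaa, ab, abb, ba, bb}
|L1 ∩ L2| = 5

5


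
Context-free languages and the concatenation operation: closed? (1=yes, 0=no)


CFL closure properties:
  Closed under: union, concatenation, Kleene star
  NOT closed under: intersection, complement
Operation 'concatenation' is in closed list -> Yes (closed)

1


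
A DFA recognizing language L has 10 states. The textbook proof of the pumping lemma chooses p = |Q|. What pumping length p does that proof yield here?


Pumping lemma for regular languages (standard proof):
Take p = |Q|, the number of DFA states.
Any string of length >= |Q| passes through |Q|+1 states while reading its first |Q| symbols,
so by pigeonhole some state repeats, giving the loop that can be pumped.
Here |Q| = 10
Therefore the proof uses p = 10

10


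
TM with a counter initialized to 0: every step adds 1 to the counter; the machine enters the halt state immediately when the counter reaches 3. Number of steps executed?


Counter starts at 0. Counting sequence:
  Step 1: counter = 1
  Step 2: counter = 2
  Step 3: counter = 3
Counter reached 3 -> halt
Total steps = 3

3


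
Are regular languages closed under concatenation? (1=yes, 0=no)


Regular languages are closed under:
- Union (DFA product construction)
- Intersection (DFA product construction)
- Complement (swap accept/reject states)
- Concatenation (NFA construction)
- Kleene star (NFA construction)
concatenation is in this list
Therefore: closed

1


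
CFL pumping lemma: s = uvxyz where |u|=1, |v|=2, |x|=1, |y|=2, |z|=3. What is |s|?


|s| = |u| + |v| + |x| + |y| + |z|
= 1 + 2 + 1 + 2 + 3
= 3 + 1 + 5
= 4 + 5
= 9

9


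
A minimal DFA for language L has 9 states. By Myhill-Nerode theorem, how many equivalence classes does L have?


Myhill-Nerode theorem:
Number of equivalence classes = number of states in minimal DFA
Minimal DFA states = 9
Therefore equivalence classes = 9

9


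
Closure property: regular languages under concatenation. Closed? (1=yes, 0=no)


Regular languages are closed under:
- Union (DFA product construction)
- Intersection (DFA product construction)
- Complement (swap accept/reject states)
- Concatenation (NFA construction)
- Kleene star (NFA construction)
concatenation is in this list
Therefore: closed

1


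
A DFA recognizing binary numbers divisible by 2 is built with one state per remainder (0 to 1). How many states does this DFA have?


Divisibility by 2 is tracked via the remainder mod 2: 0, 1, ..., 1
The construction assigns one state to each remainder
Number of remainders = 2

2


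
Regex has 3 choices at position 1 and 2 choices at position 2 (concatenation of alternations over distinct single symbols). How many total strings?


First group: 3 alternatives
Second group: 2 alternatives
Concatenation: each choice from group 1 pairs with each from group 2
Total = 3 x 2 = 6

6


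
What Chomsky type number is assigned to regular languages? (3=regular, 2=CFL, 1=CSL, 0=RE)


Chomsky hierarchy levels:
  Type 3: Regular (DFA/NFA/regex)
  Type 2: Context-free (PDA)
  Type 1: Context-sensitive
  Type 0: Recursively enumerable (TM)
'regular' corresponds to Type 3

3


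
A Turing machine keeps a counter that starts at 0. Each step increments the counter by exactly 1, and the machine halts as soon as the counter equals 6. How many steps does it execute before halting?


Counter starts at 0. Counting sequence:
  Step 1: counter = 1
  Step 2: counter = 2
  Step 3: counter = 3
  Step 4: counter = 4
  Step 5: counter = 5
  Step 6: counter = 6
Counter reached 6 -> halt
Total steps = 6

6


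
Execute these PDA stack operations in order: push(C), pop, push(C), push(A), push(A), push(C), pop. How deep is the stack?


Tracing stack operations:
  push(C) -> stack = [C], depth=1
  pop -> removed C, stack = [], depth=0
  push(C) -> stack = [C], depth=1
  push(A) -> stack = [C,A], depth=2
  push(A) -> stack = [C,A,A], depth=3
  push(C) -> stack = [C,A,A,C], depth=4
  pop -> removed C, stack = [C,A,A], depth=3
Final depth = 3

3


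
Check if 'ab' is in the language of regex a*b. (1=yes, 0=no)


Pattern: a*b
String: 'ab'
Pattern requires: zero or more 'a's followed by exactly one 'b'
Found 1 leading 'a's
Remaining: 'b'
Remaining is exactly 'b' -> match
Result: 1

1


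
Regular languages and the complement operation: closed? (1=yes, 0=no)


Regular languages are closed under all standard operations:
- Union: Yes (product construction)
- Intersection: Yes (product construction)
- Complement: Yes (swap accept/reject)
- Concatenation: Yes (NFA construction)
Operation: complement -> Closed

1


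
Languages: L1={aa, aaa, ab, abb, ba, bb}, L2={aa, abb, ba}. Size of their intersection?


L1 = {aa, aaa, ab, abb, ba, bb}
L2 = {aa, abb, ba}
Checking each string in L1 against L2:
  'aa': in L2? Yes
  'aaa': in L2? No
  'ab': in L2? No
  'abb': in L2? Yes
  'ba': in L2? Yes
  'bb': in L2? No
Intersection = {aa, abb, ba}
|L1 ∩ L2| = 3

3


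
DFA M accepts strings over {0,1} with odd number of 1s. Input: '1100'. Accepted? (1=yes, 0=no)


DFA has 2 states: q_even (start, accept=no) and q_odd
Processing string '1100' character by character:
  Position 0: read '1', 1-count=1 -> q_odd
  Position 1: read '1', 1-count=2 -> q_even
  Position 2: read '0', 1-count=2 -> q_even (no change)
  Position 3: read '0', 1-count=2 -> q_even (no change)
Final state: q_even, total 1s = 2 (even); the DFA requires an odd count -> reject

0


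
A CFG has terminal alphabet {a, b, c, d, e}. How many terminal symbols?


Terminal symbols: a, b, c, d, e
Counting each: a (#1), b (#2), c (#3), d (#4), e (#5)
Total = 5

5


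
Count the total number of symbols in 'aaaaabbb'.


String: 'aaaaabbb'
Counting characters:
  'a' appears 5 time(s)
  'b' appears 3 time(s)
Total length = 5 + 3 = 8

8


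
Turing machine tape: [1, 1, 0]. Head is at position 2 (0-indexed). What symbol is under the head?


Tape: [1, 1, 0]
Positions: 0 1 2
Values:    1 1 0
Head at position 2
tape[2] = 0

0


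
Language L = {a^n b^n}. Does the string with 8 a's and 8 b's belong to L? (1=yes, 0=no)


Language requires equal numbers of a's and b's
PDA pushes for each 'a', pops for each 'b'
Number of a's = 8
Number of b's = 8
8 == 8 -> Accept

1


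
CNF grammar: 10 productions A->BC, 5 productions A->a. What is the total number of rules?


CNF allows two rule forms:
  A -> BC (binary): 10 rules
  A -> a (terminal): 5 rules
Total = 10 + 5 = 15

15


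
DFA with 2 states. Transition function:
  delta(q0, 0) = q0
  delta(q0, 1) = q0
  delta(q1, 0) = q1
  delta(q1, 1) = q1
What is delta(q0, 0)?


Looking up transition function:
delta(q0, 0) in the table
Row: q0, Column: 0
Result: q0

q0


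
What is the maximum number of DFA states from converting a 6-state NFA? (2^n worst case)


NFA has 6 states
Subset construction: each DFA state = subset of NFA states
Maximum subsets = 2^6
2^6 = 64

64


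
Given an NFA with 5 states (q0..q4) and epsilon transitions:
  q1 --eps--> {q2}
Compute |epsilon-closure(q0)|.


Starting from q0
Initialize closure = {q0}
q0 has no outgoing epsilon transitions -> nothing to add
Final closure: {q0}
Size = 1

1


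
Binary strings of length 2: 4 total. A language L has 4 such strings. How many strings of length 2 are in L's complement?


Alphabet: {0,1}
String length: 2
Total strings of length 2 = 2^2 = 4
Strings in L = 4
Complement = total - |L|
= 4 - 4
= 0

0


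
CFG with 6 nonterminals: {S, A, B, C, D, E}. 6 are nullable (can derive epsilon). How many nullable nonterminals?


Nonterminals: {S, A, B, C, D, E}
A nonterminal is nullable if it can derive epsilon
Counting nullable nonterminals: 6
Total nullable = 6

6


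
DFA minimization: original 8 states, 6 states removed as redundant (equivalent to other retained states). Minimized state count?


Original DFA: 8 states
Redundant states removed: 6
Minimized states = original - removed
= 8 - 6
= 2

2


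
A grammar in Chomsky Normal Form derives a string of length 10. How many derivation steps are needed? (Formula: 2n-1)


Chomsky Normal Form derivation:
String length n = 10
Each step either:
  - Splits a nonterminal into two (n-1 such steps)
  - Converts a nonterminal to terminal (n such steps)
Total = (n-1) + n = 2n - 1
= 2(10) - 1
= 20 - 1
= 19

19


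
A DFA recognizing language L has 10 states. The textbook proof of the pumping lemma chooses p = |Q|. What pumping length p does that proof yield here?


Pumping lemma for regular languages (standard proof):
Take p = |Q|, the number of DFA states.
Any string of length >= |Q| passes through |Q|+1 states while reading its first |Q| symbols,
so by pigeonhole some state repeats, giving the loop that can be pumped.
Here |Q| = 10
Therefore the proof uses p = 10

10


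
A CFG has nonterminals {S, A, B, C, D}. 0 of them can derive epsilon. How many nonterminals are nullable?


Nonterminals: {S, A, B, C, D}
A nonterminal is nullable if it can derive epsilon
Counting nullable nonterminals: 0
Total nullable = 0

0


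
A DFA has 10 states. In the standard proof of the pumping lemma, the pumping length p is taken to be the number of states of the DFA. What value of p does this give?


Pumping lemma for regular languages (standard proof):
Take p = |Q|, the number of DFA states.
Any string of length >= |Q| passes through |Q|+1 states while reading its first |Q| symbols,
so by pigeonhole some state repeats, giving the loop that can be pumped.
Here |Q| = 10
Therefore the proof uses p = 10

10


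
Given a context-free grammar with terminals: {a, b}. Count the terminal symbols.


Terminal symbols: a, b
Counting each: a (#1), b (#2)
Total = 2

2


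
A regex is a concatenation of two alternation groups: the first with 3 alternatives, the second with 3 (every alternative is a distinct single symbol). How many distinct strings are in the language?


First group: 3 alternatives
Second group: 3 alternatives
Concatenation: each choice from group 1 pairs with each from group 2
Total = 3 x 3 = 9

9


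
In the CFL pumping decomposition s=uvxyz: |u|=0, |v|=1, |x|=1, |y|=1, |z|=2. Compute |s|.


|s| = |u| + |v| + |x| + |y| + |z|
= 0 + 1 + 1 + 1 + 2
= 1 + 1 + 3
= 2 + 3
= 5

5


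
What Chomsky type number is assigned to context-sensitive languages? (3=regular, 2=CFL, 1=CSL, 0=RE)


Chomsky hierarchy levels:
  Type 3: Regular (DFA/NFA/regex)
  Type 2: Context-free (PDA)
  Type 1: Context-sensitive
  Type 0: Recursively enumerable (TM)
'context-sensitive' corresponds to Type 1

1


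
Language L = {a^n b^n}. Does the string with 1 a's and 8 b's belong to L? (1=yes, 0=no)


Language requires equal numbers of a's and b's
PDA pushes for each 'a', pops for each 'b'
Number of a's = 1
Number of b's = 8
1 != 8 -> Reject

0


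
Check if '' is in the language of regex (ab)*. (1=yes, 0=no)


Pattern: (ab)*
String: ''
Pattern requires: zero or more repetitions of 'ab'
Pairs: []
All pairs are 'ab'? Yes
Result: 1

1


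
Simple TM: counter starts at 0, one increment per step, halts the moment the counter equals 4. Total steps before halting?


Counter starts at 0. Counting sequence:
  Step 1: counter = 1
  Step 2: counter = 2
  Step 3: counter = 3
  Step 4: counter = 4
Counter reached 4 -> halt
Total steps = 4

4


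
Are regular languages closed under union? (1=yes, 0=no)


Regular languages are closed under:
- Union (DFA product construction)
- Intersection (DFA product construction)
- Complement (swap accept/reject states)
- Concatenation (NFA construction)
- Kleene star (NFA construction)
union is in this list
Therefore: closed

1


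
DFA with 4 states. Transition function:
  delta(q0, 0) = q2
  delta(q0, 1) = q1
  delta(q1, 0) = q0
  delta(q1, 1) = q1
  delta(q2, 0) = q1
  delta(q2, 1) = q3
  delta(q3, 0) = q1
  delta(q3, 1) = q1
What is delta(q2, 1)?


Looking up transition function:
delta(q2, 1) in the table
Row: q2, Column: 1
Result: q3

q3


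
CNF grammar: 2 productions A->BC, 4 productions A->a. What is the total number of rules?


CNF allows two rule forms:
  A -> BC (binary): 2 rules
  A -> a (terminal): 4 rules
Total = 2 + 4 = 6

6


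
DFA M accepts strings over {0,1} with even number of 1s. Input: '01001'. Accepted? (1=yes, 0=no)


DFA has 2 states: q_even (start, accept=yes) and q_odd
Processing string '01001' character by character:
  Position 0: read '0', 1-count=0 -> q_even (no change)
  Position 1: read '1', 1-count=1 -> q_odd
  Position 2: read '0', 1-count=1 -> q_odd (no change)
  Position 3: read '0', 1-count=1 -> q_odd (no change)
  Position 4: read '1', 1-count=2 -> q_even
Final state: q_even, total 1s = 2 (even); the DFA requires an even count -> accept

1


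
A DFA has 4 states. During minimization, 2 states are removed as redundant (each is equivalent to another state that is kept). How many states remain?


Original DFA: 4 states
Redundant states removed: 2
Minimized states = original - removed
= 4 - 2
= 2

2


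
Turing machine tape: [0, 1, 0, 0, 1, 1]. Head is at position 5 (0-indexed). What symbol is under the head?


Tape: [0, 1, 0, 0, 1, 1]
Positions: 0 1 2 3 4 5
Values:    0 1 0 0 1 1
Head at position 5
tape[5] = 1

1


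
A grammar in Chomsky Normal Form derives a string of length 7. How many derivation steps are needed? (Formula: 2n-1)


Chomsky Normal Form derivation:
String length n = 7
Each step either:
  - Splits a nonterminal into two (n-1 such steps)
  - Converts a nonterminal to terminal (n such steps)
Total = (n-1) + n = 2n - 1
= 2(7) - 1
= 14 - 1
= 13

13


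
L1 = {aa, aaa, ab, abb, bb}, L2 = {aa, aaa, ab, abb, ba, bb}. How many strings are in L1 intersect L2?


L1 = {aa, aaa, ab, abb, bb}
L2 = {aa, aaa, ab, abb, ba, bb}
Checking each string in L1 against L2:
  'aa': in L2? Yes
  'aaa': in L2? Yes
  'ab': in L2? Yes
  'abb': in L2? Yes
  'bb': in L2? Yes
Intersection = {aa, aaa, ab, abb, bb}
|L1 ∩ L2| = 5

5


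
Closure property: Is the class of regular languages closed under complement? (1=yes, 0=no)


Regular languages are closed under all standard operations:
- Union: Yes (product construction)
- Intersection: Yes (product construction)
- Complement: Yes (swap accept/reject)
- Concatenation: Yes (NFA construction)
Operation: complement -> Closed

1


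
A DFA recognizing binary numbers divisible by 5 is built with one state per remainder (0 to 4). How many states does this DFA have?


Divisibility by 5 is tracked via the remainder mod 5: 0, 1, ..., 4
The construction assigns one state to each remainder
Number of remainders = 5

5


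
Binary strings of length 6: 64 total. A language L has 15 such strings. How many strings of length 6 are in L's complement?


Alphabet: {0,1}
String length: 6
Total strings of length 6 = 2^6 = 64
Strings in L = 15
Complement = total - |L|
= 64 - 15
= 49

49


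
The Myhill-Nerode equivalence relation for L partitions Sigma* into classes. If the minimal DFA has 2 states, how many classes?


Myhill-Nerode theorem:
Number of equivalence classes = number of states in minimal DFA
Minimal DFA states = 2
Therefore equivalence classes = 2

2


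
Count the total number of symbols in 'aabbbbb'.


String: 'aabbbbb'
Counting characters:
  'a' appears 2 time(s)
  'b' appears 5 time(s)
Total length = 2 + 5 = 7

7


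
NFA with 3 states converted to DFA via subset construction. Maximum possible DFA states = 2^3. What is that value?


NFA has 3 states
Subset construction: each DFA state = subset of NFA states
Maximum subsets = 2^3
2^3 = 8

8


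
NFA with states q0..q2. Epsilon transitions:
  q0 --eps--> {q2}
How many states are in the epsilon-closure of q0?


Starting from q0
Initialize closure = {q0}
Follow epsilon from q0 -> add q2
Final closure: {q0, q2}
Size = 2

2


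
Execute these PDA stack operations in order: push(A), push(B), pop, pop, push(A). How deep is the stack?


Tracing stack operations:
  push(A) -> stack = [A], depth=1
  push(B) -> stack = [A,B], depth=2
  pop -> removed B, stack = [A], depth=1
  pop -> removed A, stack = [], depth=0
  push(A) -> stack = [A], depth=1
Final depth = 1

1


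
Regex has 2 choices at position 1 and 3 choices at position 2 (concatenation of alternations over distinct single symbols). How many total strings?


First group: 2 alternatives
Second group: 3 alternatives
Concatenation: each choice from group 1 pairs with each from group 2
Total = 2 x 3 = 6

6


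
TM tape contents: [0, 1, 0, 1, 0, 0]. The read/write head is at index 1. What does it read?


Tape: [0, 1, 0, 1, 0, 0]
Positions: 0 1 2 3 4 5
Values:    0 1 0 1 0 0
Head at position 1
tape[1] = 1

1


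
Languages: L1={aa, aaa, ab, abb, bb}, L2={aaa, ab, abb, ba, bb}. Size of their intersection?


L1 = {aa, aaa, ab, abb, bb}
L2 = {aaa, ab, abb, ba, bb}
Checking each string in L1 against L2:
  'aa': in L2? No
  'aaa': in L2? Yes
  'ab': in L2? Yes
  'abb': in L2? Yes
  'bb': in L2? Yes
Intersection = {aaa, ab, abb, bb}
|L1 ∩ L2| = 4

4


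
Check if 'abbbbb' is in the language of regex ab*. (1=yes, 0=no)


Pattern: ab*
String: 'abbbbb'
Pattern requires: exactly one 'a' followed by zero or more 'b's
First char is 'a' -> OK
Rest 'bbbbb': all b's? Yes
Result: 1

1


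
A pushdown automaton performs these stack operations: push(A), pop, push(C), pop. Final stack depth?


Tracing stack operations:
  push(A) -> stack = [A], depth=1
  pop -> removed A, stack = [], depth=0
  push(C) -> stack = [C], depth=1
  pop -> removed C, stack = [], depth=0
Final depth = 0

0


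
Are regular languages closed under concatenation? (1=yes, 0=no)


Regular languages are closed under:
- Union (DFA product construction)
- Intersection (DFA product construction)
- Complement (swap accept/reject states)
- Concatenation (NFA construction)
- Kleene star (NFA construction)
concatenation is in this list
Therefore: closed

1


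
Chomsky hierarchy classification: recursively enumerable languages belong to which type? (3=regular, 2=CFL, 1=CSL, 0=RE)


Chomsky hierarchy levels:
  Type 3: Regular (DFA/NFA/regex)
  Type 2: Context-free (PDA)
  Type 1: Context-sensitive
  Type 0: Recursively enumerable (TM)
'recursively enumerable' corresponds to Type 0

0


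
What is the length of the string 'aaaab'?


String: 'aaaab'
Counting characters:
  'a' appears 4 time(s)
  'b' appears 1 time(s)
Total length = 4 + 1 = 5

5


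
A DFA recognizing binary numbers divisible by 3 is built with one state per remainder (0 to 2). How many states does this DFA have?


Divisibility by 3 is tracked via the remainder mod 3: 0, 1, ..., 2
The construction assigns one state to each remainder
Number of remainders = 3

3


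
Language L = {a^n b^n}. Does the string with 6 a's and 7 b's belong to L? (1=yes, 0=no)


Language requires equal numbers of a's and b's
PDA pushes for each 'a', pops for each 'b'
Number of a's = 6
Number of b's = 7
6 != 7 -> Reject

0


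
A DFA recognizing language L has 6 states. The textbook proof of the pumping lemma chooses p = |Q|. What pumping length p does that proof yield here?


Pumping lemma for regular languages (standard proof):
Take p = |Q|, the number of DFA states.
Any string of length >= |Q| passes through |Q|+1 states while reading its first |Q| symbols,
so by pigeonhole some state repeats, giving the loop that can be pumped.
Here |Q| = 6
Therefore the proof uses p = 6

6
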